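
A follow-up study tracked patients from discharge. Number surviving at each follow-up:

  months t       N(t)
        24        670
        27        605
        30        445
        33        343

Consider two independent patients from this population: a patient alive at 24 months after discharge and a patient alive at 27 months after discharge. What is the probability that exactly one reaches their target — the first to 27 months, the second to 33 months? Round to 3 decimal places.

0.446

p₁ = N(27)/N(24) = 605/670 = 0.902985; p₂ = N(33)/N(27) = 343/605 = 0.566942.
P(exactly one) = p₁(1−p₂) + (1−p₁)p₂ = 0.391045 + 0.055002 = 0.446047.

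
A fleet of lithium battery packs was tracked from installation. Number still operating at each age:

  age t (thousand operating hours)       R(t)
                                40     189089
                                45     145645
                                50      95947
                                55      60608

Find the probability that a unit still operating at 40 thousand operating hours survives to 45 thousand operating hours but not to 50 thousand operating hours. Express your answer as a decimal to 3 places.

This is the probability of reaching 45 but not 50, conditional on being operational at 40: (R(45) − R(50)) / R(40).
= (145645 − 95947) / 189089 = 49698 / 189089 = 0.262829.

0.263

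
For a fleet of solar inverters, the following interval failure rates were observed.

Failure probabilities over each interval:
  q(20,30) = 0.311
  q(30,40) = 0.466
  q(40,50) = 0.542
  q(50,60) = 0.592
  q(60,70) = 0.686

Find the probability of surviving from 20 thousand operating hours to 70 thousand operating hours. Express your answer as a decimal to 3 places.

Survival from 20 to 70 is the product of surviving each interval: (1 − 0.311) × (1 − 0.466) × (1 − 0.542) × (1 − 0.592) × (1 − 0.686).
= 0.689 × 0.534 × 0.458 × 0.408 × 0.314 = 0.021588.

0.022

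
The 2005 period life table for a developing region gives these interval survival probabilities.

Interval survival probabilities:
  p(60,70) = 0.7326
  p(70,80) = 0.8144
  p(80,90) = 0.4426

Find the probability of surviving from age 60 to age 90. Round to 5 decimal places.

The overall survival probability is 0.7326 × 0.8144 × 0.4426.
= 0.264068.

0.26407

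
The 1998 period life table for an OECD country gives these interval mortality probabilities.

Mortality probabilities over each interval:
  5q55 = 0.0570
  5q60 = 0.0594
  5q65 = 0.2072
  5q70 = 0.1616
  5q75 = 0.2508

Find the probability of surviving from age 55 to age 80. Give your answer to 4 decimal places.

0.4417

Chaining the interval survival probabilities: (1 − 0.0570) × (1 − 0.0594) × (1 − 0.2072) × (1 − 0.1616) × (1 − 0.2508).
= 0.9430 × 0.9406 × 0.7928 × 0.8384 × 0.7492 = 0.441702.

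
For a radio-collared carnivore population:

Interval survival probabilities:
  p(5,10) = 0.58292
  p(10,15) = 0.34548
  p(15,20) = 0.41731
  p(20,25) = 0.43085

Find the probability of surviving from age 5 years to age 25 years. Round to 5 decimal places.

P(survive 5→25) = 0.58292 × 0.34548 × 0.41731 × 0.43085.
= 0.036209.

0.03621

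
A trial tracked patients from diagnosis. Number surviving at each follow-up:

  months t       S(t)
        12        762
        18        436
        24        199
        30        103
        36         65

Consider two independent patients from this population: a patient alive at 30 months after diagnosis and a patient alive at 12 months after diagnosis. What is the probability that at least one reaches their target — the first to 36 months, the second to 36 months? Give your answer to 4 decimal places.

p₁ = S(36)/S(30) = 65/103 = 0.631068; p₂ = S(36)/S(12) = 65/762 = 0.085302.
P(at least one) = 1 − (1−p₁)(1−p₂) = 1 − 0.368932 × 0.914698 = 0.662539.

0.6625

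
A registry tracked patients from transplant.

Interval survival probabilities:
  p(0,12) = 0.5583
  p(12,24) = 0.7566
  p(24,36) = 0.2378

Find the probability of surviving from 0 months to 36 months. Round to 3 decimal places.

P(survive 0→36) = 0.5583 × 0.7566 × 0.2378.
= 0.100449.

0.100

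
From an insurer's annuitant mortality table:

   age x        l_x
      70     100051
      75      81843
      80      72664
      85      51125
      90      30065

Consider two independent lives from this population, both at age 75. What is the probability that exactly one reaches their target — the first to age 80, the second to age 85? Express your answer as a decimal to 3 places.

0.403

p₁ = l_80/l_75 = 72664/81843 = 0.887846; p₂ = l_85/l_75 = 51125/81843 = 0.624672.
P(exactly one) = p₁(1−p₂) + (1−p₁)p₂ = 0.333233 + 0.070059 = 0.403293.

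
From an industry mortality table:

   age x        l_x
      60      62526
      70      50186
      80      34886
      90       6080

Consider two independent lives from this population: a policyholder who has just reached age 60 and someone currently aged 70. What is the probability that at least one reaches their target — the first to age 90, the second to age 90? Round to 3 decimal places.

p₁ = l_90/l_60 = 6080/62526 = 0.097240; p₂ = l_90/l_70 = 6080/50186 = 0.121149.
P(at least one) = 1 − (1−p₁)(1−p₂) = 1 − 0.902760 × 0.878851 = 0.206608.

0.207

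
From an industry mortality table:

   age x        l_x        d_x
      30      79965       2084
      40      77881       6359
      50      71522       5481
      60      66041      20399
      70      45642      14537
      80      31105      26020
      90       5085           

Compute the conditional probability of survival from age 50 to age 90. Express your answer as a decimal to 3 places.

We want 40p50 = l_90/l_50.
The conditional survival probability is l_90/l_50 = 5085/71522 = 0.071097.

0.071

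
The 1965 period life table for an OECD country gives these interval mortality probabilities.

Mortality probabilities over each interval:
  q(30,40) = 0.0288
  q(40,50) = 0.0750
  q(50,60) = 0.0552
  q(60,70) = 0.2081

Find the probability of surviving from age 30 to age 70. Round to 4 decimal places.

P(survive 30→70) = (1 − 0.0288) × (1 − 0.0750) × (1 − 0.0552) × (1 − 0.2081).
= 0.9712 × 0.9250 × 0.9448 × 0.7919 = 0.672141.

0.6721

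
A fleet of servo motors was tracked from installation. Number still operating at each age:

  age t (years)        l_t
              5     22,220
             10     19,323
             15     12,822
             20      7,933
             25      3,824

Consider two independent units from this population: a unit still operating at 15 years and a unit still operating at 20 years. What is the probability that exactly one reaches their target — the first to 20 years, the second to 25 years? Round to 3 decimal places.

p₁ = l_20/l_15 = 7,933/12,822 = 0.618702; p₂ = l_25/l_20 = 3,824/7,933 = 0.482037.
P(exactly one) = p₁(1−p₂) + (1−p₁)p₂ = 0.320465 + 0.183800 = 0.504264.

0.504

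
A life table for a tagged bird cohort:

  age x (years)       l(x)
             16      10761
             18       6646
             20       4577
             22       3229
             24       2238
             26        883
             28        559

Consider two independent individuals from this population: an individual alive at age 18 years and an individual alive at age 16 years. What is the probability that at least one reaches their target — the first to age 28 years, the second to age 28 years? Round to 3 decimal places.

0.132

p₁ = l(28)/l(18) = 559/6646 = 0.084111; p₂ = l(28)/l(16) = 559/10761 = 0.051947.
P(at least one) = 1 − (1−p₁)(1−p₂) = 1 − 0.915889 × 0.948053 = 0.131689.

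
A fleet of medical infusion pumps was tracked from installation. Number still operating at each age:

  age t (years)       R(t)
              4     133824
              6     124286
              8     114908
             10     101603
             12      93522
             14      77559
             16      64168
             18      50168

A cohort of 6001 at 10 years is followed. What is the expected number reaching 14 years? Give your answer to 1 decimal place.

The relevant probability is 77559/101603 = 0.763353.
Expected number = 6001 × 0.763353 = 4580.9.

4580.9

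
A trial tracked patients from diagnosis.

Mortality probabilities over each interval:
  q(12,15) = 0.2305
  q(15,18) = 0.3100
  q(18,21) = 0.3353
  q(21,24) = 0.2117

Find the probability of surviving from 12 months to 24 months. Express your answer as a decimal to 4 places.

Survival from 12 to 24 is the product of surviving each interval: (1 − 0.2305) × (1 − 0.3100) × (1 − 0.3353) × (1 − 0.2117).
= 0.7695 × 0.6900 × 0.6647 × 0.7883 = 0.278211.

0.2782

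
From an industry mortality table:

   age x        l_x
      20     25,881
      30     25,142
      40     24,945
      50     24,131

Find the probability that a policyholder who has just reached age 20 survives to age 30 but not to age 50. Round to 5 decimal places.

0.03906

This is the probability of reaching 30 but not 50, conditional on being alive at 20: (l_30 − l_50) / l_20.
= (25,142 − 24,131) / 25,881 = 1,011 / 25,881 = 0.039063.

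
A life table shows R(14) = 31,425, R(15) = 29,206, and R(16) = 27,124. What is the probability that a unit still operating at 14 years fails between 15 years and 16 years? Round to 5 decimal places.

0.06625

This is the probability of reaching 15 but not 16, conditional on being operational at 14: (R(15) − R(16)) / R(14).
= (29,206 − 27,124) / 31,425 = 2,082 / 31,425 = 0.066253.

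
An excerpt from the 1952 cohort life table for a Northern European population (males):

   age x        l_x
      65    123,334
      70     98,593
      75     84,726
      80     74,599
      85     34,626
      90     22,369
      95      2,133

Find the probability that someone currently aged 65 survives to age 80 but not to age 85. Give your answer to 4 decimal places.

0.3241

This is the probability of reaching 80 but not 85, conditional on being alive at 65: (l_80 − l_85) / l_65.
= (74,599 − 34,626) / 123,334 = 39,973 / 123,334 = 0.324104.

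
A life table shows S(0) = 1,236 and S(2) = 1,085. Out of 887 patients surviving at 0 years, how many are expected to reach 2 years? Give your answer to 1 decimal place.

The relevant probability is 1,085/1,236 = 0.877832.
Expected number = 887 × 0.877832 = 778.6.

778.6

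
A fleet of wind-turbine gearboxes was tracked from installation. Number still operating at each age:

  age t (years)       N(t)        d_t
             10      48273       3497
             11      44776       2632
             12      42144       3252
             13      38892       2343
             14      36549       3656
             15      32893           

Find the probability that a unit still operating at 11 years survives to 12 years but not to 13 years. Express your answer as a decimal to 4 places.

This is the probability of reaching 12 but not 13, conditional on being operational at 11: (N(12) − N(13)) / N(11).
= (42144 − 38892) / 44776 = 3252 / 44776 = 0.072628.

0.0726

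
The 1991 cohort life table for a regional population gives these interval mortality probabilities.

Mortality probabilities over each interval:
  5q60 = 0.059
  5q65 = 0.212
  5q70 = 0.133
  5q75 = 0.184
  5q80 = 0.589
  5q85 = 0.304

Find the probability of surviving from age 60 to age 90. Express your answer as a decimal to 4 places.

0.1501

The overall survival probability is (1 − 0.059) × (1 − 0.212) × (1 − 0.133) × (1 − 0.184) × (1 − 0.589) × (1 − 0.304).
= 0.941 × 0.788 × 0.867 × 0.816 × 0.411 × 0.696 = 0.150064.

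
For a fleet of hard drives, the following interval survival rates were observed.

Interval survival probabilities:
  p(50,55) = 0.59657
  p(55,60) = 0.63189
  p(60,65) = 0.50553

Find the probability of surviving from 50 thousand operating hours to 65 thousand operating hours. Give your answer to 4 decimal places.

0.1906

Chaining the interval survival probabilities: 0.59657 × 0.63189 × 0.50553.
= 0.190568.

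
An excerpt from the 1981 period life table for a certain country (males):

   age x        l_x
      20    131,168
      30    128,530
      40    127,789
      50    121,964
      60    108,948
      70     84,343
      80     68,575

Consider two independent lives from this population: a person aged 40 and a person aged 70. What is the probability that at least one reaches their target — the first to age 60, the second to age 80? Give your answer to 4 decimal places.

p₁ = l_60/l_40 = 108,948/127,789 = 0.852562; p₂ = l_80/l_70 = 68,575/84,343 = 0.813049.
P(at least one) = 1 − (1−p₁)(1−p₂) = 1 − 0.147438 × 0.186951 = 0.972436.

0.9724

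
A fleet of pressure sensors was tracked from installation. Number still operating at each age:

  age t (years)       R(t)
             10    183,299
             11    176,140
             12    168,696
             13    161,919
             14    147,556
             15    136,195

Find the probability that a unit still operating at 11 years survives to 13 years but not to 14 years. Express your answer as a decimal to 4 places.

0.0815

This is the probability of reaching 13 but not 14, conditional on being operational at 11: (R(13) − R(14)) / R(11).
= (161,919 − 147,556) / 176,140 = 14,363 / 176,140 = 0.081543.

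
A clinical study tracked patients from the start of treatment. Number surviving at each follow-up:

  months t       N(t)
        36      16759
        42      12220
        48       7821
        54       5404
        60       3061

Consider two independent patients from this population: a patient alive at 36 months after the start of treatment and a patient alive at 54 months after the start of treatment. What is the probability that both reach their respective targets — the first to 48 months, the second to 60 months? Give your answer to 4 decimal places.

p₁ = N(48)/N(36) = 7821/16759 = 0.466675; p₂ = N(60)/N(54) = 3061/5404 = 0.566432.
P(both) = p₁ × p₂ = 0.466675 × 0.566432 = 0.264340.

0.2643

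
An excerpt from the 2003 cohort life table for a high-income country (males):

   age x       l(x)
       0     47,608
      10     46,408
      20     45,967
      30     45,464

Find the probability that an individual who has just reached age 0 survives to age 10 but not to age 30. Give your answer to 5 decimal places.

0.01983

This is the probability of reaching 10 but not 30, conditional on being alive at 0: (l(10) − l(30)) / l(0).
= (46,408 − 45,464) / 47,608 = 944 / 47,608 = 0.019829.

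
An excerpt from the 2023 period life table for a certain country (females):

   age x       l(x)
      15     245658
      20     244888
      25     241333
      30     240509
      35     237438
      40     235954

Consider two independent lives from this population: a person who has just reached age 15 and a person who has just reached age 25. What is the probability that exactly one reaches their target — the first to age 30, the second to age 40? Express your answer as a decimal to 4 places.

p₁ = l(30)/l(15) = 240509/245658 = 0.979040; p₂ = l(40)/l(25) = 235954/241333 = 0.977711.
P(exactly one) = p₁(1−p₂) + (1−p₁)p₂ = 0.021822 + 0.020493 = 0.042315.

0.0423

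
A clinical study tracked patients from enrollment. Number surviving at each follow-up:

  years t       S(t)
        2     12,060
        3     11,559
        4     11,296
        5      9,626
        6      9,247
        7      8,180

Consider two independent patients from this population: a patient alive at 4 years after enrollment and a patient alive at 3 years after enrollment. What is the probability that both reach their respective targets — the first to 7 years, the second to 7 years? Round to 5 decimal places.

p₁ = S(7)/S(4) = 8,180/11,296 = 0.724150; p₂ = S(7)/S(3) = 8,180/11,559 = 0.707674.
P(both) = p₁ × p₂ = 0.724150 × 0.707674 = 0.512462.

0.51246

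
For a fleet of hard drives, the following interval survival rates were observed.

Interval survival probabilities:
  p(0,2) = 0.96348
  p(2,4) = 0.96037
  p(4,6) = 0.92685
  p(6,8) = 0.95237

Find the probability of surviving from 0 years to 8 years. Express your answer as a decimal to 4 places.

0.8168

P(survive 0→8) = 0.96348 × 0.96037 × 0.92685 × 0.95237.
= 0.816764.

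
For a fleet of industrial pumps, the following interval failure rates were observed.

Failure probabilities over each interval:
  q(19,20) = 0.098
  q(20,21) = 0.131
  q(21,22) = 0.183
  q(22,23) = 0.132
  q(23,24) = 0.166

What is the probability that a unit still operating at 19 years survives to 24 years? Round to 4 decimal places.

The overall survival probability is (1 − 0.098) × (1 − 0.131) × (1 − 0.183) × (1 − 0.132) × (1 − 0.166).
= 0.902 × 0.869 × 0.817 × 0.868 × 0.834 = 0.463590.

0.4636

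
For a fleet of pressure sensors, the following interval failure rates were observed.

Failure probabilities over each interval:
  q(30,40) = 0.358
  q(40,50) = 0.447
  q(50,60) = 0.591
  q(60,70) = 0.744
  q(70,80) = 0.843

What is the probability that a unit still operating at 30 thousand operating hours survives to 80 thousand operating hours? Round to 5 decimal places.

Survival from 30 to 80 is the product of surviving each interval: (1 − 0.358) × (1 − 0.447) × (1 − 0.591) × (1 − 0.744) × (1 − 0.843).
= 0.642 × 0.553 × 0.409 × 0.256 × 0.157 = 0.005836.

0.00584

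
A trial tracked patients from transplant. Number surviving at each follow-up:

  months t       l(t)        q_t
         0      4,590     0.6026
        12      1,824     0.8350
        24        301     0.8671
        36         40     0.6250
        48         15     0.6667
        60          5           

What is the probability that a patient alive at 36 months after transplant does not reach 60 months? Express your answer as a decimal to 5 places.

P(die before 60 | alive at 36) = 1 − l(60)/l(36) = 1 − 5/40 = (35)/40 = 0.875000.

0.87500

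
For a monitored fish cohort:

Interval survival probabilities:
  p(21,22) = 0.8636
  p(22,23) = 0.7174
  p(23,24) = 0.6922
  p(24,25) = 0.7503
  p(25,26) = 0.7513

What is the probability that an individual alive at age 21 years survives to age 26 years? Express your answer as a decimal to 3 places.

0.242

Chaining the interval survival probabilities: 0.8636 × 0.7174 × 0.6922 × 0.7503 × 0.7513.
= 0.241743.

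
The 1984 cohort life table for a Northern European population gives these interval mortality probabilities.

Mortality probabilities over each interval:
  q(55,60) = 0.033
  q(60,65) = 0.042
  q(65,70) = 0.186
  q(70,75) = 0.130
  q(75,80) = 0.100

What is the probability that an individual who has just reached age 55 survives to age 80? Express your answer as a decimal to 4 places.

0.5904

Chaining the interval survival probabilities: (1 − 0.033) × (1 − 0.042) × (1 − 0.186) × (1 − 0.130) × (1 − 0.100).
= 0.967 × 0.958 × 0.814 × 0.870 × 0.900 = 0.590443.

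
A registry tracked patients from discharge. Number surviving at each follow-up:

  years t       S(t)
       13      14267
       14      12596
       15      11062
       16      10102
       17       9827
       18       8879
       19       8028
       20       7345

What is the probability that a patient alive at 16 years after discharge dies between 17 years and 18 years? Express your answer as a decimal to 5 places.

This is the probability of reaching 17 but not 18, conditional on being alive at 16: (S(17) − S(18)) / S(16).
= (9827 − 8879) / 10102 = 948 / 10102 = 0.093843.

0.09384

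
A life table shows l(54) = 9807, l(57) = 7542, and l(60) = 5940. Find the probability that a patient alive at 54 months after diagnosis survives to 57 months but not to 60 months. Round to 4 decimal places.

This is the probability of reaching 57 but not 60, conditional on being alive at 54: (l(57) − l(60)) / l(54).
= (7542 − 5940) / 9807 = 1602 / 9807 = 0.163353.

0.1634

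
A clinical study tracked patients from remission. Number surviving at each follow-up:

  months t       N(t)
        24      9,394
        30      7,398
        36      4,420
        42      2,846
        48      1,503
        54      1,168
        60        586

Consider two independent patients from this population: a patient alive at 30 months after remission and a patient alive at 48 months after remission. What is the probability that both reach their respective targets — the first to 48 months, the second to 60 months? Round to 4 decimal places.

p₁ = N(48)/N(30) = 1,503/7,398 = 0.203163; p₂ = N(60)/N(48) = 586/1,503 = 0.389887.
P(both) = p₁ × p₂ = 0.203163 × 0.389887 = 0.079211.

0.0792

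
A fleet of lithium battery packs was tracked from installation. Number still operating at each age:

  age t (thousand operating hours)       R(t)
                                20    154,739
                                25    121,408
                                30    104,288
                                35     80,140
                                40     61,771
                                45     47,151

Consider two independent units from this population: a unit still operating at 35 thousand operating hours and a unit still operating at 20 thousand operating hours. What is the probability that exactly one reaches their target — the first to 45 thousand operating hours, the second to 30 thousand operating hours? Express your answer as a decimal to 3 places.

p₁ = R(45)/R(35) = 47,151/80,140 = 0.588358; p₂ = R(30)/R(20) = 104,288/154,739 = 0.673961.
P(exactly one) = p₁(1−p₂) + (1−p₁)p₂ = 0.191828 + 0.277431 = 0.469258.

0.469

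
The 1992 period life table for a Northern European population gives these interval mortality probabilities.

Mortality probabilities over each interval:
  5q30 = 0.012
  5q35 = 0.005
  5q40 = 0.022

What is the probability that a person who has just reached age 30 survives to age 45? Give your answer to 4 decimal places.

0.9614

Chaining the interval survival probabilities: (1 − 0.012) × (1 − 0.005) × (1 − 0.022).
= 0.988 × 0.995 × 0.978 = 0.961433.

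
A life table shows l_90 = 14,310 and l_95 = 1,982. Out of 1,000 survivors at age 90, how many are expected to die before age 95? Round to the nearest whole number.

The relevant probability is 1 − 1,982/14,310 = 0.861495.
Expected number = 1,000 × 0.861495 = 861.

861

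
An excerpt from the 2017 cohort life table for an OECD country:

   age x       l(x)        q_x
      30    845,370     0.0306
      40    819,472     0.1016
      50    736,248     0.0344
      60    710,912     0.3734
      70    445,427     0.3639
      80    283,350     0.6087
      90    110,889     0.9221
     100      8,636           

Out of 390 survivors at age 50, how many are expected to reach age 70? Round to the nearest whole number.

236

The relevant probability is 445,427/736,248 = 0.604996.
Expected number = 390 × 0.604996 = 236.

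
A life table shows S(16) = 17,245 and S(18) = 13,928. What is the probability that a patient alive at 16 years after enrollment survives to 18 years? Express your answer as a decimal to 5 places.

The conditional survival probability is S(18)/S(16) = 13,928/17,245 = 0.807654.

0.80765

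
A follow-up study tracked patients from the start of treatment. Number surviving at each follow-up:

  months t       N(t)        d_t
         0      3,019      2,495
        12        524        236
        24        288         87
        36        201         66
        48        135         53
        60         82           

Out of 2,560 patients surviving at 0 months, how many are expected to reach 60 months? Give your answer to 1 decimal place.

The relevant probability is 82/3,019 = 0.027161.
Expected number = 2,560 × 0.027161 = 69.5.

69.5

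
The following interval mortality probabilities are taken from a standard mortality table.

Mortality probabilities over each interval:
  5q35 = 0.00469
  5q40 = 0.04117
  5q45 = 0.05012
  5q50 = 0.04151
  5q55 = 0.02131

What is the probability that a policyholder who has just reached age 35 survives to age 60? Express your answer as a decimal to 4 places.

0.8504

The overall survival probability is (1 − 0.00469) × (1 − 0.04117) × (1 − 0.05012) × (1 − 0.04151) × (1 − 0.02131).
= 0.99531 × 0.95883 × 0.94988 × 0.95849 × 0.97869 = 0.850357.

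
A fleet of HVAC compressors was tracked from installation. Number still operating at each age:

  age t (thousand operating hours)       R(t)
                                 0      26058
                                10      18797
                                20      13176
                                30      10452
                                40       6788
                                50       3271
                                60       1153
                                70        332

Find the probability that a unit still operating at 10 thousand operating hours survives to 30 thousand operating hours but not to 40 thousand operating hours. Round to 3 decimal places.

This is the probability of reaching 30 but not 40, conditional on being operational at 10: (R(30) − R(40)) / R(10).
= (10452 − 6788) / 18797 = 3664 / 18797 = 0.194925.

0.195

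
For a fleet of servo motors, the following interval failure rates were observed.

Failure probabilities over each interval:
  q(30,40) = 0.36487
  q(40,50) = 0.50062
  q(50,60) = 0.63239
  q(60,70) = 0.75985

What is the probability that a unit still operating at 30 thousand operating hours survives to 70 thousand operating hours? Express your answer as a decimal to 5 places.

Chaining the interval survival probabilities: (1 − 0.36487) × (1 − 0.50062) × (1 − 0.63239) × (1 − 0.75985).
= 0.63513 × 0.49938 × 0.36761 × 0.24015 = 0.028000.

0.02800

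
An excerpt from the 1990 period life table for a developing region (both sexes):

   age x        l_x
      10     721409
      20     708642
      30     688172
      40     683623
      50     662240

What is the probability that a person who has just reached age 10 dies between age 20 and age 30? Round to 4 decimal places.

This is the probability of reaching 20 but not 30, conditional on being alive at 10: (l_20 − l_30) / l_10.
= (708642 − 688172) / 721409 = 20470 / 721409 = 0.028375.

0.0284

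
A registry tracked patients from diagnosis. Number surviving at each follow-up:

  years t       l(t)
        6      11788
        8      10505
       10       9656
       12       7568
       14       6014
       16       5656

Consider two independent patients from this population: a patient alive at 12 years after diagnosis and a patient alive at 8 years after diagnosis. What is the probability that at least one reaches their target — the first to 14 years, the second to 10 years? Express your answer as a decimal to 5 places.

0.98340

p₁ = l(14)/l(12) = 6014/7568 = 0.794662; p₂ = l(10)/l(8) = 9656/10505 = 0.919181.
P(at least one) = 1 − (1−p₁)(1−p₂) = 1 − 0.205338 × 0.080819 = 0.983405.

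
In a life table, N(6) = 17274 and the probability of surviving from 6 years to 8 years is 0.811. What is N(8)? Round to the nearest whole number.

N(8) = N(6) × p = 17274 × 0.811 = 14009.

14009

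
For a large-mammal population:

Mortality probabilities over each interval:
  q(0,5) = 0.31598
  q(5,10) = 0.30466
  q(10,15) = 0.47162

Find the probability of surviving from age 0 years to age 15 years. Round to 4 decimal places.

Chaining the interval survival probabilities: (1 − 0.31598) × (1 − 0.30466) × (1 − 0.47162).
= 0.68402 × 0.69534 × 0.52838 = 0.251312.

0.2513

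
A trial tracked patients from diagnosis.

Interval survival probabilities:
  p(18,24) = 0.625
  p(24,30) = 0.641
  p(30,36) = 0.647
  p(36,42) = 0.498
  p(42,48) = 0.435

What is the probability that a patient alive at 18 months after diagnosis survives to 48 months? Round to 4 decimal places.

0.0562

Chaining the interval survival probabilities: 0.625 × 0.641 × 0.647 × 0.498 × 0.435.
= 0.056151.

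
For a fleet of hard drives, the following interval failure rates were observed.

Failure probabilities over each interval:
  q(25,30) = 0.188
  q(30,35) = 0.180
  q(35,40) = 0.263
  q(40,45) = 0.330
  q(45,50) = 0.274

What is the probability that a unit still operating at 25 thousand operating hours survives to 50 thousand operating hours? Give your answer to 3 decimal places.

P(survive 25→50) = (1 − 0.188) × (1 − 0.180) × (1 − 0.263) × (1 − 0.330) × (1 − 0.274).
= 0.812 × 0.820 × 0.737 × 0.670 × 0.726 = 0.238698.

0.239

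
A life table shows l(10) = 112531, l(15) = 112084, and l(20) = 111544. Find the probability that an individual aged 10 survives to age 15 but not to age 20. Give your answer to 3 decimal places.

This is the probability of reaching 15 but not 20, conditional on being alive at 10: (l(15) − l(20)) / l(10).
= (112084 − 111544) / 112531 = 540 / 112531 = 0.004799.

0.005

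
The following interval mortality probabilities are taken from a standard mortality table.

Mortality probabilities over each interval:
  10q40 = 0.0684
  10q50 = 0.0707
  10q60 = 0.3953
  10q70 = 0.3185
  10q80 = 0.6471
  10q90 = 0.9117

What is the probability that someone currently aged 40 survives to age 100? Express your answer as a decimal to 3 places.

0.011

60p40 = (1 − 0.0684) × (1 − 0.0707) × (1 − 0.3953) × (1 − 0.3185) × (1 − 0.6471) × (1 − 0.9117).
= 0.9316 × 0.9293 × 0.6047 × 0.6815 × 0.3529 × 0.0883 = 0.011117.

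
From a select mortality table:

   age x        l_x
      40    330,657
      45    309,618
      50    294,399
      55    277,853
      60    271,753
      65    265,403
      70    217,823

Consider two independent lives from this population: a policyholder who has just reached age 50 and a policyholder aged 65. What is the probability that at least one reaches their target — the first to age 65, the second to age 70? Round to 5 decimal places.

0.98234

p₁ = l_65/l_50 = 265,403/294,399 = 0.901508; p₂ = l_70/l_65 = 217,823/265,403 = 0.820725.
P(at least one) = 1 − (1−p₁)(1−p₂) = 1 − 0.098492 × 0.179275 = 0.982343.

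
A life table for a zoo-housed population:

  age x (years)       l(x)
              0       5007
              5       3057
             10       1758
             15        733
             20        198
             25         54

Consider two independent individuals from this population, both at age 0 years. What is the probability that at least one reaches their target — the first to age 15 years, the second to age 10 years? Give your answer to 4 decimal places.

0.4461

p₁ = l(15)/l(0) = 733/5007 = 0.146395; p₂ = l(10)/l(0) = 1758/5007 = 0.351108.
P(at least one) = 1 − (1−p₁)(1−p₂) = 1 − 0.853605 × 0.648892 = 0.446103.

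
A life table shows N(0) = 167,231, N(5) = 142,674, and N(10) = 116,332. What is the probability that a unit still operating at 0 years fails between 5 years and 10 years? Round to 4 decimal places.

This is the probability of reaching 5 but not 10, conditional on being operational at 0: (N(5) − N(10)) / N(0).
= (142,674 − 116,332) / 167,231 = 26,342 / 167,231 = 0.157519.

0.1575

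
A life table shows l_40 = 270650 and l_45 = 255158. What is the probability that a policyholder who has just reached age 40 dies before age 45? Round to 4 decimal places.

0.0572

P(die before 45 | alive at 40) = 1 − l_45/l_40 = 1 − 255158/270650 = (15492)/270650 = 0.057240.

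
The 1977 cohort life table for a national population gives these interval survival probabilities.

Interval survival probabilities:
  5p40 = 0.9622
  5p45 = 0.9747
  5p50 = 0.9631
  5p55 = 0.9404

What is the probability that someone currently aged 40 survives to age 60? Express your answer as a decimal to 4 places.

The overall survival probability is 0.9622 × 0.9747 × 0.9631 × 0.9404.
= 0.849416.

0.8494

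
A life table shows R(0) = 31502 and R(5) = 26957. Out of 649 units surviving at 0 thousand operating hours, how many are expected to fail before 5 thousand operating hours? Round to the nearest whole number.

94

The relevant probability is 1 − 26957/31502 = 0.144277.
Expected number = 649 × 0.144277 = 94.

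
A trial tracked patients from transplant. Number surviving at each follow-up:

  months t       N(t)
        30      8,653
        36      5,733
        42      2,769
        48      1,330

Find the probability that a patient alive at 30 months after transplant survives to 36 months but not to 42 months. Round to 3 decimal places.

This is the probability of reaching 36 but not 42, conditional on being alive at 30: (N(36) − N(42)) / N(30).
= (5,733 − 2,769) / 8,653 = 2,964 / 8,653 = 0.342540.

0.343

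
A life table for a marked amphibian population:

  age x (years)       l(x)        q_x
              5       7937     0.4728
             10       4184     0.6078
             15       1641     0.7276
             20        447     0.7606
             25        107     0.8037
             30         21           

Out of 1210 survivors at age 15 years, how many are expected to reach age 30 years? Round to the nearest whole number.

15

The relevant probability is 21/1641 = 0.012797.
Expected number = 1210 × 0.012797 = 15.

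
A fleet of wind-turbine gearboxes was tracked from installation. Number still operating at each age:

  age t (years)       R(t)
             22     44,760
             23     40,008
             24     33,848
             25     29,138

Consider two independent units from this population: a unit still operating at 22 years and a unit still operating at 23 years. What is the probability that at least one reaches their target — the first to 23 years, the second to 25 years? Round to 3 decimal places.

0.971

p₁ = R(23)/R(22) = 40,008/44,760 = 0.893834; p₂ = R(25)/R(23) = 29,138/40,008 = 0.728304.
P(at least one) = 1 − (1−p₁)(1−p₂) = 1 − 0.106166 × 0.271696 = 0.971155.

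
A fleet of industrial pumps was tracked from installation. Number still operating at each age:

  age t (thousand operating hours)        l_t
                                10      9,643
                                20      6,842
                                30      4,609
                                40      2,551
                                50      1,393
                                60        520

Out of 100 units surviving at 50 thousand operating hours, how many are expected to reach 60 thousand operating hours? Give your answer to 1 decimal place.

37.3

The relevant probability is 520/1,393 = 0.373295.
Expected number = 100 × 0.373295 = 37.3.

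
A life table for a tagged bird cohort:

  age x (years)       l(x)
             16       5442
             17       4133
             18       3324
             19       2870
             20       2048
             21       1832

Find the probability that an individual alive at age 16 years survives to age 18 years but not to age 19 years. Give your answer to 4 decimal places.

0.0834

This is the probability of reaching 18 but not 19, conditional on being alive at 16: (l(18) − l(19)) / l(16).
= (3324 − 2870) / 5442 = 454 / 5442 = 0.083425.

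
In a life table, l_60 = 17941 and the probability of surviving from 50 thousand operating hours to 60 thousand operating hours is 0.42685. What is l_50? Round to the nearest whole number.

42031

l_50 = l_60 / p = 17941 / 0.42685 = 42031.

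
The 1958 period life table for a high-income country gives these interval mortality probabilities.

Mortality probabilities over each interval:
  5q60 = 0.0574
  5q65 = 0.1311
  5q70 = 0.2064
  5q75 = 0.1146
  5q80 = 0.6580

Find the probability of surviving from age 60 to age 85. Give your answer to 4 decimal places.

The overall survival probability is (1 − 0.0574) × (1 − 0.1311) × (1 − 0.2064) × (1 − 0.1146) × (1 − 0.6580).
= 0.9426 × 0.8689 × 0.7936 × 0.8854 × 0.3420 = 0.196818.

0.1968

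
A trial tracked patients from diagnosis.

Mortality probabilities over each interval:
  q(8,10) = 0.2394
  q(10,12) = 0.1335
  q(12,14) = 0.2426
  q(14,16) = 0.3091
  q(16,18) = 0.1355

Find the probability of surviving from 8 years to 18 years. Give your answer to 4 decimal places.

Chaining the interval survival probabilities: (1 − 0.2394) × (1 − 0.1335) × (1 − 0.2426) × (1 − 0.3091) × (1 − 0.1355).
= 0.7606 × 0.8665 × 0.7574 × 0.6909 × 0.8645 = 0.298147.

0.2981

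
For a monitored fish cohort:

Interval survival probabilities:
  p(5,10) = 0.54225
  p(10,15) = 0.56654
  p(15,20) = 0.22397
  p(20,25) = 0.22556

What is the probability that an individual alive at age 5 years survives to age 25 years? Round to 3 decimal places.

Survival from 5 to 25 is the product of surviving each interval: 0.54225 × 0.56654 × 0.22397 × 0.22556.
= 0.015520.

0.016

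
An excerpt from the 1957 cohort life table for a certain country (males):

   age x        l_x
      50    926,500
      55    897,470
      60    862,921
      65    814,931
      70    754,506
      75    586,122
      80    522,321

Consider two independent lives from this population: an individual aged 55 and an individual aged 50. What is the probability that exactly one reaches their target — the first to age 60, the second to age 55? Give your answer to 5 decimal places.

0.06742

p₁ = l_60/l_55 = 862,921/897,470 = 0.961504; p₂ = l_55/l_50 = 897,470/926,500 = 0.968667.
P(exactly one) = p₁(1−p₂) + (1−p₁)p₂ = 0.030127 + 0.037290 = 0.067417.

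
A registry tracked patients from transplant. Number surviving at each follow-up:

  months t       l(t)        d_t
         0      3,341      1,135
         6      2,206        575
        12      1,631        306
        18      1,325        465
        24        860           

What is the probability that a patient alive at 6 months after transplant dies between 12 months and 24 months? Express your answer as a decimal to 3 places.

0.350

This is the probability of reaching 12 but not 24, conditional on being alive at 6: (l(12) − l(24)) / l(6).
= (1,631 − 860) / 2,206 = 771 / 2,206 = 0.349501.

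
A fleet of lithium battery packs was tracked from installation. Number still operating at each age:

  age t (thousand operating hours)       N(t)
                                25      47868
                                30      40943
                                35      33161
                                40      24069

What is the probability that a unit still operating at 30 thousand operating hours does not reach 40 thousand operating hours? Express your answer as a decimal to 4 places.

P(fail before 40 | operational at 30) = 1 − N(40)/N(30) = 1 − 24069/40943 = (16874)/40943 = 0.412134.

0.4121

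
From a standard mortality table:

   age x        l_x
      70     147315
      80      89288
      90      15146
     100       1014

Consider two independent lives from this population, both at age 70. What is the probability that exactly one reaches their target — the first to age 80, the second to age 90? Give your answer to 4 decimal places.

p₁ = l_80/l_70 = 89288/147315 = 0.606103; p₂ = l_90/l_70 = 15146/147315 = 0.102814.
P(exactly one) = p₁(1−p₂) + (1−p₁)p₂ = 0.543787 + 0.040498 = 0.584285.

0.5843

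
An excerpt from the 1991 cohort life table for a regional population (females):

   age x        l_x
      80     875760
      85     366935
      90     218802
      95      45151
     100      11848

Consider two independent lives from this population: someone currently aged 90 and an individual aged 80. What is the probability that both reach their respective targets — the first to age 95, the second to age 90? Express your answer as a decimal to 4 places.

p₁ = l_95/l_90 = 45151/218802 = 0.206356; p₂ = l_90/l_80 = 218802/875760 = 0.249842.
P(both) = p₁ × p₂ = 0.206356 × 0.249842 = 0.051556.

0.0516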